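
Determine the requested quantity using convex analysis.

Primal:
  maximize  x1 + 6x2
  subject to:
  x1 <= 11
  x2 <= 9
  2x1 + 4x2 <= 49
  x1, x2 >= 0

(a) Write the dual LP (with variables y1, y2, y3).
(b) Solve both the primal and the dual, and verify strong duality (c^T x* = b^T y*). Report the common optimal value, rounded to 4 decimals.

The standard primal-dual pair for 'max c^T x s.t. A x <= b, x >= 0' is:
  Dual:  min b^T y  s.t.  A^T y >= c,  y >= 0.

So the dual LP is:
  minimize  11y1 + 9y2 + 49y3
  subject to:
    y1 + 2y3 >= 1
    y2 + 4y3 >= 6
    y1, y2, y3 >= 0

Solving the primal: x* = (6.5, 9).
  primal value c^T x* = 60.5.
Solving the dual: y* = (0, 4, 0.5).
  dual value b^T y* = 60.5.
Strong duality: c^T x* = b^T y*. Confirmed.

60.5


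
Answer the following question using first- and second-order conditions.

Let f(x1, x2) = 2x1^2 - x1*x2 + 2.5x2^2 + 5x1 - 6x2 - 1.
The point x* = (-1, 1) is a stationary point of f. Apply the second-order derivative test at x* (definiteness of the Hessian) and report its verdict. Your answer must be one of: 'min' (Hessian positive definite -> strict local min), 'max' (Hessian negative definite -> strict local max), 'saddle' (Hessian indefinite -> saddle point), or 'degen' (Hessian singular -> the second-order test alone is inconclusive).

Compute the Hessian H = grad^2 f:
  H = [[4, -1], [-1, 5]]
Verify stationarity: grad f(x*) = H x* + g = (0, 0).
Eigenvalues of H: 3.382, 5.618.
Both eigenvalues > 0, so H is positive definite -> x* is a strict local min.

min


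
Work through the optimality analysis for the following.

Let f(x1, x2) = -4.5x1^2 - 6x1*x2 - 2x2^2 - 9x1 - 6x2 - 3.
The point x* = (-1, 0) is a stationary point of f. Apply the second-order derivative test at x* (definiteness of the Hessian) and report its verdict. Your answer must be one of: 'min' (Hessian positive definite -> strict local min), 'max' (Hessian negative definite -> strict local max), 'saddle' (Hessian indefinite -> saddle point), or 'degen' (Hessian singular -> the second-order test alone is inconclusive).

Compute the Hessian H = grad^2 f:
  H = [[-9, -6], [-6, -4]]
Verify stationarity: grad f(x*) = H x* + g = (0, 0).
Eigenvalues of H: -13, 0.
H has a zero eigenvalue (singular; negative semidefinite but not definite), so H is neither positive definite, negative definite, nor indefinite. The second-order test alone is inconclusive -> degen.
(Indeed, f is constant along the null direction of H through x*, so x* is not a strict local extremum.)

degen


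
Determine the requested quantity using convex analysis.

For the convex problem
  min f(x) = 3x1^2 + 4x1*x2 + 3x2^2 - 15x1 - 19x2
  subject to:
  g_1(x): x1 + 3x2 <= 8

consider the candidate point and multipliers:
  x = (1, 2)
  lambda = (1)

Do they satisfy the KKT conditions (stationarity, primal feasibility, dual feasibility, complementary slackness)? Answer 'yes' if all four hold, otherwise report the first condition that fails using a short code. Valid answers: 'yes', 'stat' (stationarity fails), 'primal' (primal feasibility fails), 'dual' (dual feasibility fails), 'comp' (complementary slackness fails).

Gradient of f: grad f(x) = Q x + c = (-1, -3)
Constraint values g_i(x) = a_i^T x - b_i:
  g_1((1, 2)) = -1
Stationarity residual: grad f(x) + sum_i lambda_i a_i = (0, 0)
  -> stationarity OK
Primal feasibility (all g_i <= 0): OK
Dual feasibility (all lambda_i >= 0): OK
Complementary slackness (lambda_i * g_i(x) = 0 for all i): FAILS

Verdict: the first failing condition is complementary_slackness -> comp.

comp


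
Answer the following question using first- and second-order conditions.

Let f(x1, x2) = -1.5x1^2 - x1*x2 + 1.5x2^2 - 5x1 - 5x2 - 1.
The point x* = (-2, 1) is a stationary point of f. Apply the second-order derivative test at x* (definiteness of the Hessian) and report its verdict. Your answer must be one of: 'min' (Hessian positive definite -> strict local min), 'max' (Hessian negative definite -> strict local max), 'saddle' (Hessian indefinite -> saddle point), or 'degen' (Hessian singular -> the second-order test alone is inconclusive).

Compute the Hessian H = grad^2 f:
  H = [[-3, -1], [-1, 3]]
Verify stationarity: grad f(x*) = H x* + g = (0, 0).
Eigenvalues of H: -3.1623, 3.1623.
Eigenvalues have mixed signs, so H is indefinite -> x* is a saddle point.

saddle


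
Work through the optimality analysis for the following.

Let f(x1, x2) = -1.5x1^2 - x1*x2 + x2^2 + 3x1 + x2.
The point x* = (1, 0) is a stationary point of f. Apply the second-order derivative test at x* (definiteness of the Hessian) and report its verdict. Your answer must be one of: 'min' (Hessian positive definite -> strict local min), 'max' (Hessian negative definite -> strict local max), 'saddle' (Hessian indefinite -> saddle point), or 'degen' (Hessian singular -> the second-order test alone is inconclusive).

Compute the Hessian H = grad^2 f:
  H = [[-3, -1], [-1, 2]]
Verify stationarity: grad f(x*) = H x* + g = (0, 0).
Eigenvalues of H: -3.1926, 2.1926.
Eigenvalues have mixed signs, so H is indefinite -> x* is a saddle point.

saddle


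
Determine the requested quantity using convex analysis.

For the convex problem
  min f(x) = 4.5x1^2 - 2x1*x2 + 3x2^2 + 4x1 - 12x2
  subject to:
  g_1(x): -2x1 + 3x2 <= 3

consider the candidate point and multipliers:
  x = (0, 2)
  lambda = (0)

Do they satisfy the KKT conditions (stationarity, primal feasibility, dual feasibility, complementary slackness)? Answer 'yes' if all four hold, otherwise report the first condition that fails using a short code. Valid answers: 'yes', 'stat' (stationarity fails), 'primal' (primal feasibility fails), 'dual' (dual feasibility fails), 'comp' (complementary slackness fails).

Gradient of f: grad f(x) = Q x + c = (0, 0)
Constraint values g_i(x) = a_i^T x - b_i:
  g_1((0, 2)) = 3
Stationarity residual: grad f(x) + sum_i lambda_i a_i = (0, 0)
  -> stationarity OK
Primal feasibility (all g_i <= 0): FAILS
Dual feasibility (all lambda_i >= 0): OK
Complementary slackness (lambda_i * g_i(x) = 0 for all i): OK

Verdict: the first failing condition is primal_feasibility -> primal.

primal


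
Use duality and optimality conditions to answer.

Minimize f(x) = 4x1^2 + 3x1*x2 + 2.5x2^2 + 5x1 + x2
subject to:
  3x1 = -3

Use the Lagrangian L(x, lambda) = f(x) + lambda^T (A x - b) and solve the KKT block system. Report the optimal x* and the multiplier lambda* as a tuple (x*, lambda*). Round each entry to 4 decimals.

Form the Lagrangian:
  L(x, lambda) = (1/2) x^T Q x + c^T x + lambda^T (A x - b)
Stationarity (grad_x L = 0): Q x + c + A^T lambda = 0.
Primal feasibility: A x = b.

This gives the KKT block system:
  [ Q   A^T ] [ x     ]   [-c ]
  [ A    0  ] [ lambda ] = [ b ]

Solving the linear system:
  x*      = (-1, 0.4)
  lambda* = (0.6)
  f(x*)   = -1.4

x* = (-1, 0.4), lambda* = (0.6)


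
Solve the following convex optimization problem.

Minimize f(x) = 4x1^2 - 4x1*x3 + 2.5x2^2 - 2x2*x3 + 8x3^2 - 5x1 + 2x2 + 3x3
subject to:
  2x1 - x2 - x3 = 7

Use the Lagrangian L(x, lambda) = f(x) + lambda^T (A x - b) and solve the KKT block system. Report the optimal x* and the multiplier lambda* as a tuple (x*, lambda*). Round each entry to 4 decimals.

Form the Lagrangian:
  L(x, lambda) = (1/2) x^T Q x + c^T x + lambda^T (A x - b)
Stationarity (grad_x L = 0): Q x + c + A^T lambda = 0.
Primal feasibility: A x = b.

This gives the KKT block system:
  [ Q   A^T ] [ x     ]   [-c ]
  [ A    0  ] [ lambda ] = [ b ]

Solving the linear system:
  x*      = (2.3271, -2.0213, -0.3245)
  lambda* = (-7.4574)
  f(x*)   = 17.7753

x* = (2.3271, -2.0213, -0.3245), lambda* = (-7.4574)


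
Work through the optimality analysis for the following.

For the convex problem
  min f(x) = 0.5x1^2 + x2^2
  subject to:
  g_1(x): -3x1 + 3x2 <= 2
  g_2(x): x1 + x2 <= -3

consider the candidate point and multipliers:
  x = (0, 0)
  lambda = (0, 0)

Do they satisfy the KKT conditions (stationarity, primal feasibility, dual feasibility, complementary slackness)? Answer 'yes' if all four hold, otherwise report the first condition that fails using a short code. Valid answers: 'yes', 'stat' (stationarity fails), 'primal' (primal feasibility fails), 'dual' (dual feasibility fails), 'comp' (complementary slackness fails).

Gradient of f: grad f(x) = Q x + c = (0, 0)
Constraint values g_i(x) = a_i^T x - b_i:
  g_1((0, 0)) = -2
  g_2((0, 0)) = 3
Stationarity residual: grad f(x) + sum_i lambda_i a_i = (0, 0)
  -> stationarity OK
Primal feasibility (all g_i <= 0): FAILS
Dual feasibility (all lambda_i >= 0): OK
Complementary slackness (lambda_i * g_i(x) = 0 for all i): OK

Verdict: the first failing condition is primal_feasibility -> primal.

primal


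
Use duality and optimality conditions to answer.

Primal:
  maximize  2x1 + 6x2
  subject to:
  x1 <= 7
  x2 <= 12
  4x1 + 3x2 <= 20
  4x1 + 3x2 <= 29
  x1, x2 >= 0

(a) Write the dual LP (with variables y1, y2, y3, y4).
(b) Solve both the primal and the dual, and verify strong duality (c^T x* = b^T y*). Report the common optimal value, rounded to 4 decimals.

The standard primal-dual pair for 'max c^T x s.t. A x <= b, x >= 0' is:
  Dual:  min b^T y  s.t.  A^T y >= c,  y >= 0.

So the dual LP is:
  minimize  7y1 + 12y2 + 20y3 + 29y4
  subject to:
    y1 + 4y3 + 4y4 >= 2
    y2 + 3y3 + 3y4 >= 6
    y1, y2, y3, y4 >= 0

Solving the primal: x* = (0, 6.6667).
  primal value c^T x* = 40.
Solving the dual: y* = (0, 0, 2, 0).
  dual value b^T y* = 40.
Strong duality: c^T x* = b^T y*. Confirmed.

40


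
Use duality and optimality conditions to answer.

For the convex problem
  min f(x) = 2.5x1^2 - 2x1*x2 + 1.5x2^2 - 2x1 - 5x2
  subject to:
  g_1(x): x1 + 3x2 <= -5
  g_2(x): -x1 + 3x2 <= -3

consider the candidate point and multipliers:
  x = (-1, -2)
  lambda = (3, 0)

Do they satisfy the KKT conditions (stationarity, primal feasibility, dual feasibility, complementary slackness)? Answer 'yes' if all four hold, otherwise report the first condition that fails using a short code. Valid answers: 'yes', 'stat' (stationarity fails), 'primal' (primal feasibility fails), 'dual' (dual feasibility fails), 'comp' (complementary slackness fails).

Gradient of f: grad f(x) = Q x + c = (-3, -9)
Constraint values g_i(x) = a_i^T x - b_i:
  g_1((-1, -2)) = -2
  g_2((-1, -2)) = -2
Stationarity residual: grad f(x) + sum_i lambda_i a_i = (0, 0)
  -> stationarity OK
Primal feasibility (all g_i <= 0): OK
Dual feasibility (all lambda_i >= 0): OK
Complementary slackness (lambda_i * g_i(x) = 0 for all i): FAILS

Verdict: the first failing condition is complementary_slackness -> comp.

comp


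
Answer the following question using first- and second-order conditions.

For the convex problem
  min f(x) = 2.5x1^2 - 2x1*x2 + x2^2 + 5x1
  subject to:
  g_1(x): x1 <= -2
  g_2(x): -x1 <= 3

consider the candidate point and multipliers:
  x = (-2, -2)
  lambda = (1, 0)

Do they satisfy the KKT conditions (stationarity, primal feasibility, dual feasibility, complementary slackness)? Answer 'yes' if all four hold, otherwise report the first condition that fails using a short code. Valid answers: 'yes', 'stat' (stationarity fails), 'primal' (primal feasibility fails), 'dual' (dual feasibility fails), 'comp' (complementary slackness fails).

Gradient of f: grad f(x) = Q x + c = (-1, 0)
Constraint values g_i(x) = a_i^T x - b_i:
  g_1((-2, -2)) = 0
  g_2((-2, -2)) = -1
Stationarity residual: grad f(x) + sum_i lambda_i a_i = (0, 0)
  -> stationarity OK
Primal feasibility (all g_i <= 0): OK
Dual feasibility (all lambda_i >= 0): OK
Complementary slackness (lambda_i * g_i(x) = 0 for all i): OK

Verdict: yes, KKT holds.

yes


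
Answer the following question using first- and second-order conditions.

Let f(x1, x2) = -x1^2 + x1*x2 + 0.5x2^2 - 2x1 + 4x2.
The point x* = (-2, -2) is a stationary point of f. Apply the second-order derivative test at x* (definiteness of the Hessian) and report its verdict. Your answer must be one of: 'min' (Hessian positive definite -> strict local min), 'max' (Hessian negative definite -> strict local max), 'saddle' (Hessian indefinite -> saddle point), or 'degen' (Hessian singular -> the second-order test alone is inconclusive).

Compute the Hessian H = grad^2 f:
  H = [[-2, 1], [1, 1]]
Verify stationarity: grad f(x*) = H x* + g = (0, 0).
Eigenvalues of H: -2.3028, 1.3028.
Eigenvalues have mixed signs, so H is indefinite -> x* is a saddle point.

saddle


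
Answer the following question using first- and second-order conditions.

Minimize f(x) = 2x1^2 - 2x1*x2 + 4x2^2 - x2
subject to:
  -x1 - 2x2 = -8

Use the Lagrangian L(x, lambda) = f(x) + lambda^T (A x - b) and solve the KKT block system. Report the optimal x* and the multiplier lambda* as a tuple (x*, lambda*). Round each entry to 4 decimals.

Form the Lagrangian:
  L(x, lambda) = (1/2) x^T Q x + c^T x + lambda^T (A x - b)
Stationarity (grad_x L = 0): Q x + c + A^T lambda = 0.
Primal feasibility: A x = b.

This gives the KKT block system:
  [ Q   A^T ] [ x     ]   [-c ]
  [ A    0  ] [ lambda ] = [ b ]

Solving the linear system:
  x*      = (2.9375, 2.5313)
  lambda* = (6.6875)
  f(x*)   = 25.4844

x* = (2.9375, 2.5313), lambda* = (6.6875)


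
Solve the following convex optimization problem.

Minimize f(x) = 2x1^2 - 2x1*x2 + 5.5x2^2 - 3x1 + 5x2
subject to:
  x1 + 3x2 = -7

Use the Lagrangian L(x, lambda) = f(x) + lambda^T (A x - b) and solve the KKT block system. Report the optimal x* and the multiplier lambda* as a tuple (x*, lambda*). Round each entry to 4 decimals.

Form the Lagrangian:
  L(x, lambda) = (1/2) x^T Q x + c^T x + lambda^T (A x - b)
Stationarity (grad_x L = 0): Q x + c + A^T lambda = 0.
Primal feasibility: A x = b.

This gives the KKT block system:
  [ Q   A^T ] [ x     ]   [-c ]
  [ A    0  ] [ lambda ] = [ b ]

Solving the linear system:
  x*      = (-1.3051, -1.8983)
  lambda* = (4.4237)
  f(x*)   = 12.6949

x* = (-1.3051, -1.8983), lambda* = (4.4237)


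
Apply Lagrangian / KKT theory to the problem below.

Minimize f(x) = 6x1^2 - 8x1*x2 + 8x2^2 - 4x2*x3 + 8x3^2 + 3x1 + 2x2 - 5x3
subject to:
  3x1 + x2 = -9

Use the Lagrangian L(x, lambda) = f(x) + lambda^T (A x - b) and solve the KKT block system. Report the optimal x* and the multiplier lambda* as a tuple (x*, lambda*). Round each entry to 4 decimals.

Form the Lagrangian:
  L(x, lambda) = (1/2) x^T Q x + c^T x + lambda^T (A x - b)
Stationarity (grad_x L = 0): Q x + c + A^T lambda = 0.
Primal feasibility: A x = b.

This gives the KKT block system:
  [ Q   A^T ] [ x     ]   [-c ]
  [ A    0  ] [ lambda ] = [ b ]

Solving the linear system:
  x*      = (-2.45, -1.65, -0.1)
  lambda* = (4.4)
  f(x*)   = 14.725

x* = (-2.45, -1.65, -0.1), lambda* = (4.4)


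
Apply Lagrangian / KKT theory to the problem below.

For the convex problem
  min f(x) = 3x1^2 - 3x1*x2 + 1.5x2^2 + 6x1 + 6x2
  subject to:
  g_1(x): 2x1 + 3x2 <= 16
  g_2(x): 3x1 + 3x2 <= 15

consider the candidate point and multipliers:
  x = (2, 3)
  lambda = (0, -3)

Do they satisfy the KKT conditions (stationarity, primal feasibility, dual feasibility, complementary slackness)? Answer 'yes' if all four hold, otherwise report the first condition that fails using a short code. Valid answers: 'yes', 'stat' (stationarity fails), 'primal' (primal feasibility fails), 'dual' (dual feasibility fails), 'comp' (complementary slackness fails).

Gradient of f: grad f(x) = Q x + c = (9, 9)
Constraint values g_i(x) = a_i^T x - b_i:
  g_1((2, 3)) = -3
  g_2((2, 3)) = 0
Stationarity residual: grad f(x) + sum_i lambda_i a_i = (0, 0)
  -> stationarity OK
Primal feasibility (all g_i <= 0): OK
Dual feasibility (all lambda_i >= 0): FAILS
Complementary slackness (lambda_i * g_i(x) = 0 for all i): OK

Verdict: the first failing condition is dual_feasibility -> dual.

dual


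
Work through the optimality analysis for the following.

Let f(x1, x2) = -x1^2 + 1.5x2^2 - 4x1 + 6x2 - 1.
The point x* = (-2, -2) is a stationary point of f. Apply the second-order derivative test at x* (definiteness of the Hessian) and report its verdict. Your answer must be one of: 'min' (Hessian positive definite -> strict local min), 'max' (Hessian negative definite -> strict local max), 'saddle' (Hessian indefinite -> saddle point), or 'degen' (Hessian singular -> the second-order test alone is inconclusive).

Compute the Hessian H = grad^2 f:
  H = [[-2, 0], [0, 3]]
Verify stationarity: grad f(x*) = H x* + g = (0, 0).
Eigenvalues of H: -2, 3.
Eigenvalues have mixed signs, so H is indefinite -> x* is a saddle point.

saddle


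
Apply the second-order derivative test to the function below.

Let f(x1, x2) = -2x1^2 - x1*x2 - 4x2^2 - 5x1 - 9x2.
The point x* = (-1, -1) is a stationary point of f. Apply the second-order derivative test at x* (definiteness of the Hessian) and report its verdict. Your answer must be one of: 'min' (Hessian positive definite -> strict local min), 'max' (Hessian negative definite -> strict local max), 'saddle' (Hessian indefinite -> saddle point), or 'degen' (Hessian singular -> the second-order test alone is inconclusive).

Compute the Hessian H = grad^2 f:
  H = [[-4, -1], [-1, -8]]
Verify stationarity: grad f(x*) = H x* + g = (0, 0).
Eigenvalues of H: -8.2361, -3.7639.
Both eigenvalues < 0, so H is negative definite -> x* is a strict local max.

max


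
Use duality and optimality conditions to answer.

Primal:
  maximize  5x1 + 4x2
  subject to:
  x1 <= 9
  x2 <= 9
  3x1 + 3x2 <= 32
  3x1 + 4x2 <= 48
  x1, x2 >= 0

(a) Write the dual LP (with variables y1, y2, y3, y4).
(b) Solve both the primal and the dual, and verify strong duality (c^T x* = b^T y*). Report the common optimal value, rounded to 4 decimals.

The standard primal-dual pair for 'max c^T x s.t. A x <= b, x >= 0' is:
  Dual:  min b^T y  s.t.  A^T y >= c,  y >= 0.

So the dual LP is:
  minimize  9y1 + 9y2 + 32y3 + 48y4
  subject to:
    y1 + 3y3 + 3y4 >= 5
    y2 + 3y3 + 4y4 >= 4
    y1, y2, y3, y4 >= 0

Solving the primal: x* = (9, 1.6667).
  primal value c^T x* = 51.6667.
Solving the dual: y* = (1, 0, 1.3333, 0).
  dual value b^T y* = 51.6667.
Strong duality: c^T x* = b^T y*. Confirmed.

51.6667


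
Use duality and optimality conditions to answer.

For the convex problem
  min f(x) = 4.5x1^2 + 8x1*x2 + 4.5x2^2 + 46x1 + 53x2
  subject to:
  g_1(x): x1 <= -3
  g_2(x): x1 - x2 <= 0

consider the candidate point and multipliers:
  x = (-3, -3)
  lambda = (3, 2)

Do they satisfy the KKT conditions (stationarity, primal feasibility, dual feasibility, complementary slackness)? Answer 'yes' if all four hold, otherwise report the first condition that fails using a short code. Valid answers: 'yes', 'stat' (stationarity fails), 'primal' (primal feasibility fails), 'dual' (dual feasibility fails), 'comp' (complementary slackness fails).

Gradient of f: grad f(x) = Q x + c = (-5, 2)
Constraint values g_i(x) = a_i^T x - b_i:
  g_1((-3, -3)) = 0
  g_2((-3, -3)) = 0
Stationarity residual: grad f(x) + sum_i lambda_i a_i = (0, 0)
  -> stationarity OK
Primal feasibility (all g_i <= 0): OK
Dual feasibility (all lambda_i >= 0): OK
Complementary slackness (lambda_i * g_i(x) = 0 for all i): OK

Verdict: yes, KKT holds.

yes


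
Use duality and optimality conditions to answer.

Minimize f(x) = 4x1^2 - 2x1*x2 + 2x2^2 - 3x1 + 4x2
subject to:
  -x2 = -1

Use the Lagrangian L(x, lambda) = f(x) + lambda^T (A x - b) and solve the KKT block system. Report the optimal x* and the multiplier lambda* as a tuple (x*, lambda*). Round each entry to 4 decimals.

Form the Lagrangian:
  L(x, lambda) = (1/2) x^T Q x + c^T x + lambda^T (A x - b)
Stationarity (grad_x L = 0): Q x + c + A^T lambda = 0.
Primal feasibility: A x = b.

This gives the KKT block system:
  [ Q   A^T ] [ x     ]   [-c ]
  [ A    0  ] [ lambda ] = [ b ]

Solving the linear system:
  x*      = (0.625, 1)
  lambda* = (6.75)
  f(x*)   = 4.4375

x* = (0.625, 1), lambda* = (6.75)


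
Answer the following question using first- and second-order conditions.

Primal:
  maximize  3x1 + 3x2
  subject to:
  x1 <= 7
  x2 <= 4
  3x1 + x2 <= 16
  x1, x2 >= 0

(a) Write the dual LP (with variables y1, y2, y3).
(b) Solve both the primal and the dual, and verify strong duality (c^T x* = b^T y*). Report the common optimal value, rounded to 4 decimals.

The standard primal-dual pair for 'max c^T x s.t. A x <= b, x >= 0' is:
  Dual:  min b^T y  s.t.  A^T y >= c,  y >= 0.

So the dual LP is:
  minimize  7y1 + 4y2 + 16y3
  subject to:
    y1 + 3y3 >= 3
    y2 + y3 >= 3
    y1, y2, y3 >= 0

Solving the primal: x* = (4, 4).
  primal value c^T x* = 24.
Solving the dual: y* = (0, 2, 1).
  dual value b^T y* = 24.
Strong duality: c^T x* = b^T y*. Confirmed.

24


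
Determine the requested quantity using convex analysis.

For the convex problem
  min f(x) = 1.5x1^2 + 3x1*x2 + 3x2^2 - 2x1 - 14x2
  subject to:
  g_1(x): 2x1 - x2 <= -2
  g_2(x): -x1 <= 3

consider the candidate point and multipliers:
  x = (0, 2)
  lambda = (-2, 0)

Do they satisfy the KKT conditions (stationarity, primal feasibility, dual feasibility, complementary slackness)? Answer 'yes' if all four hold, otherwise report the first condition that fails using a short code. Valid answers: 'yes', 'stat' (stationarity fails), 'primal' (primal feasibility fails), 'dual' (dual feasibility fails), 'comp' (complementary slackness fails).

Gradient of f: grad f(x) = Q x + c = (4, -2)
Constraint values g_i(x) = a_i^T x - b_i:
  g_1((0, 2)) = 0
  g_2((0, 2)) = -3
Stationarity residual: grad f(x) + sum_i lambda_i a_i = (0, 0)
  -> stationarity OK
Primal feasibility (all g_i <= 0): OK
Dual feasibility (all lambda_i >= 0): FAILS
Complementary slackness (lambda_i * g_i(x) = 0 for all i): OK

Verdict: the first failing condition is dual_feasibility -> dual.

dual


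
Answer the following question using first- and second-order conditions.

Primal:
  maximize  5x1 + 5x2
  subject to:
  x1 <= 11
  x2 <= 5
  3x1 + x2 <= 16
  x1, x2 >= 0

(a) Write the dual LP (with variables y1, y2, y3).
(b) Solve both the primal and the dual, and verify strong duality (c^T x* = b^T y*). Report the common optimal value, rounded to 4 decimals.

The standard primal-dual pair for 'max c^T x s.t. A x <= b, x >= 0' is:
  Dual:  min b^T y  s.t.  A^T y >= c,  y >= 0.

So the dual LP is:
  minimize  11y1 + 5y2 + 16y3
  subject to:
    y1 + 3y3 >= 5
    y2 + y3 >= 5
    y1, y2, y3 >= 0

Solving the primal: x* = (3.6667, 5).
  primal value c^T x* = 43.3333.
Solving the dual: y* = (0, 3.3333, 1.6667).
  dual value b^T y* = 43.3333.
Strong duality: c^T x* = b^T y*. Confirmed.

43.3333


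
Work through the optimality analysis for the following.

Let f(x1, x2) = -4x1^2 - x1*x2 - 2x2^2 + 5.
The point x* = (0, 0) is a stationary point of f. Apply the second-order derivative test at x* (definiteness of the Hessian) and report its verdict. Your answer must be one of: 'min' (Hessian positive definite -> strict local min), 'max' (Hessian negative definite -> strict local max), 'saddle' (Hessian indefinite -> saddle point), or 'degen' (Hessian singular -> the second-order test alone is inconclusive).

Compute the Hessian H = grad^2 f:
  H = [[-8, -1], [-1, -4]]
Verify stationarity: grad f(x*) = H x* + g = (0, 0).
Eigenvalues of H: -8.2361, -3.7639.
Both eigenvalues < 0, so H is negative definite -> x* is a strict local max.

max


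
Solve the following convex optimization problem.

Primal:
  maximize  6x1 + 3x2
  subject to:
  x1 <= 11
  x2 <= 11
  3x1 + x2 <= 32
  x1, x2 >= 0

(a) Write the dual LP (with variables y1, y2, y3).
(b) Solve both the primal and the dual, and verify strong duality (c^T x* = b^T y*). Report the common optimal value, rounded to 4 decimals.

The standard primal-dual pair for 'max c^T x s.t. A x <= b, x >= 0' is:
  Dual:  min b^T y  s.t.  A^T y >= c,  y >= 0.

So the dual LP is:
  minimize  11y1 + 11y2 + 32y3
  subject to:
    y1 + 3y3 >= 6
    y2 + y3 >= 3
    y1, y2, y3 >= 0

Solving the primal: x* = (7, 11).
  primal value c^T x* = 75.
Solving the dual: y* = (0, 1, 2).
  dual value b^T y* = 75.
Strong duality: c^T x* = b^T y*. Confirmed.

75


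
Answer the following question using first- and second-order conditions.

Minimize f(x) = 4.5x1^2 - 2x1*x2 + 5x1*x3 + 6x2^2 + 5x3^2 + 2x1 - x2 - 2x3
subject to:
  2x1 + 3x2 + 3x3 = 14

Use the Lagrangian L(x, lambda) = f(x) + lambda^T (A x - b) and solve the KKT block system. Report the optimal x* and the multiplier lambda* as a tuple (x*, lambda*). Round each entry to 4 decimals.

Form the Lagrangian:
  L(x, lambda) = (1/2) x^T Q x + c^T x + lambda^T (A x - b)
Stationarity (grad_x L = 0): Q x + c + A^T lambda = 0.
Primal feasibility: A x = b.

This gives the KKT block system:
  [ Q   A^T ] [ x     ]   [-c ]
  [ A    0  ] [ lambda ] = [ b ]

Solving the linear system:
  x*      = (0.7584, 2.0872, 2.0738)
  lambda* = (-7.5101)
  f(x*)   = 50.2114

x* = (0.7584, 2.0872, 2.0738), lambda* = (-7.5101)


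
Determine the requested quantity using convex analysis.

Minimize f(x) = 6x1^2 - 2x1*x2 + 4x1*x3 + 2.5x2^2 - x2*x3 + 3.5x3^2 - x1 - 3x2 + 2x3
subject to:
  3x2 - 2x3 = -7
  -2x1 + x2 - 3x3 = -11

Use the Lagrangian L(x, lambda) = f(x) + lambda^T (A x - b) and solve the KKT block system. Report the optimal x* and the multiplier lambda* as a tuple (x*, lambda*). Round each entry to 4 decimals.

Form the Lagrangian:
  L(x, lambda) = (1/2) x^T Q x + c^T x + lambda^T (A x - b)
Stationarity (grad_x L = 0): Q x + c + A^T lambda = 0.
Primal feasibility: A x = b.

This gives the KKT block system:
  [ Q   A^T ] [ x     ]   [-c ]
  [ A    0  ] [ lambda ] = [ b ]

Solving the linear system:
  x*      = (0.5201, -0.1543, 3.2685)
  lambda* = (-0.4105, 9.3117)
  f(x*)   = 53.0177

x* = (0.5201, -0.1543, 3.2685), lambda* = (-0.4105, 9.3117)


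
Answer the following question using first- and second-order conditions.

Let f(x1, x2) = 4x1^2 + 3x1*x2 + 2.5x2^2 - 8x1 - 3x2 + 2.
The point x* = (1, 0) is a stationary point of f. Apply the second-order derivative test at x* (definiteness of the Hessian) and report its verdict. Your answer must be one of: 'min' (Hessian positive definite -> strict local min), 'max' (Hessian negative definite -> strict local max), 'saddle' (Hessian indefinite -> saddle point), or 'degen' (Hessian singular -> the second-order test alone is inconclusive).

Compute the Hessian H = grad^2 f:
  H = [[8, 3], [3, 5]]
Verify stationarity: grad f(x*) = H x* + g = (0, 0).
Eigenvalues of H: 3.1459, 9.8541.
Both eigenvalues > 0, so H is positive definite -> x* is a strict local min.

min


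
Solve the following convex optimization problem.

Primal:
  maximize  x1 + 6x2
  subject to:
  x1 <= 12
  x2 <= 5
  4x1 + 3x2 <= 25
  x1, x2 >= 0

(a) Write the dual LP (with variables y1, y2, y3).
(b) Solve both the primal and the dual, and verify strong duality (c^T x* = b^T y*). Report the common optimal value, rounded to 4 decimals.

The standard primal-dual pair for 'max c^T x s.t. A x <= b, x >= 0' is:
  Dual:  min b^T y  s.t.  A^T y >= c,  y >= 0.

So the dual LP is:
  minimize  12y1 + 5y2 + 25y3
  subject to:
    y1 + 4y3 >= 1
    y2 + 3y3 >= 6
    y1, y2, y3 >= 0

Solving the primal: x* = (2.5, 5).
  primal value c^T x* = 32.5.
Solving the dual: y* = (0, 5.25, 0.25).
  dual value b^T y* = 32.5.
Strong duality: c^T x* = b^T y*. Confirmed.

32.5


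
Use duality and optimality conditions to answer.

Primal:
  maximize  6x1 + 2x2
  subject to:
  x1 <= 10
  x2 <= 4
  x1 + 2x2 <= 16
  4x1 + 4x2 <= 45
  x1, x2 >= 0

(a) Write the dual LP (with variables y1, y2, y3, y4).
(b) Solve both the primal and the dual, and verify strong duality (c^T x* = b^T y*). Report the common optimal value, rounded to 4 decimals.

The standard primal-dual pair for 'max c^T x s.t. A x <= b, x >= 0' is:
  Dual:  min b^T y  s.t.  A^T y >= c,  y >= 0.

So the dual LP is:
  minimize  10y1 + 4y2 + 16y3 + 45y4
  subject to:
    y1 + y3 + 4y4 >= 6
    y2 + 2y3 + 4y4 >= 2
    y1, y2, y3, y4 >= 0

Solving the primal: x* = (10, 1.25).
  primal value c^T x* = 62.5.
Solving the dual: y* = (4, 0, 0, 0.5).
  dual value b^T y* = 62.5.
Strong duality: c^T x* = b^T y*. Confirmed.

62.5


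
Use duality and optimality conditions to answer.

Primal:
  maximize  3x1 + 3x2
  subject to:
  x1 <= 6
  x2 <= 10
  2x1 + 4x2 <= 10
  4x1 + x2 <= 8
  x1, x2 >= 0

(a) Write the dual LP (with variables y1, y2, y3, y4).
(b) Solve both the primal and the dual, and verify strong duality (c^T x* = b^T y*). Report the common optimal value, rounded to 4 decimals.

The standard primal-dual pair for 'max c^T x s.t. A x <= b, x >= 0' is:
  Dual:  min b^T y  s.t.  A^T y >= c,  y >= 0.

So the dual LP is:
  minimize  6y1 + 10y2 + 10y3 + 8y4
  subject to:
    y1 + 2y3 + 4y4 >= 3
    y2 + 4y3 + y4 >= 3
    y1, y2, y3, y4 >= 0

Solving the primal: x* = (1.5714, 1.7143).
  primal value c^T x* = 9.8571.
Solving the dual: y* = (0, 0, 0.6429, 0.4286).
  dual value b^T y* = 9.8571.
Strong duality: c^T x* = b^T y*. Confirmed.

9.8571


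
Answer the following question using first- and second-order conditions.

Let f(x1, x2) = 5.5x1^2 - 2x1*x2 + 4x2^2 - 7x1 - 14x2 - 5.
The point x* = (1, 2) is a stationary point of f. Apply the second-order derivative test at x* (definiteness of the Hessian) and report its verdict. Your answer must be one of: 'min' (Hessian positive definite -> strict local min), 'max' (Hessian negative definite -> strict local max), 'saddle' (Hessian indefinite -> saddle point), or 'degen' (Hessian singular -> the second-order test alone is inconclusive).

Compute the Hessian H = grad^2 f:
  H = [[11, -2], [-2, 8]]
Verify stationarity: grad f(x*) = H x* + g = (0, 0).
Eigenvalues of H: 7, 12.
Both eigenvalues > 0, so H is positive definite -> x* is a strict local min.

min


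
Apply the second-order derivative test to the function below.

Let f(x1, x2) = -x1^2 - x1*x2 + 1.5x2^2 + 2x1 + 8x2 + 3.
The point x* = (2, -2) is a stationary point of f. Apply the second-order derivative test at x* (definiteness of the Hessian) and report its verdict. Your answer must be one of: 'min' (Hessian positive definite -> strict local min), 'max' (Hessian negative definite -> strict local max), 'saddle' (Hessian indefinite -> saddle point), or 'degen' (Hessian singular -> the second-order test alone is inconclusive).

Compute the Hessian H = grad^2 f:
  H = [[-2, -1], [-1, 3]]
Verify stationarity: grad f(x*) = H x* + g = (0, 0).
Eigenvalues of H: -2.1926, 3.1926.
Eigenvalues have mixed signs, so H is indefinite -> x* is a saddle point.

saddle


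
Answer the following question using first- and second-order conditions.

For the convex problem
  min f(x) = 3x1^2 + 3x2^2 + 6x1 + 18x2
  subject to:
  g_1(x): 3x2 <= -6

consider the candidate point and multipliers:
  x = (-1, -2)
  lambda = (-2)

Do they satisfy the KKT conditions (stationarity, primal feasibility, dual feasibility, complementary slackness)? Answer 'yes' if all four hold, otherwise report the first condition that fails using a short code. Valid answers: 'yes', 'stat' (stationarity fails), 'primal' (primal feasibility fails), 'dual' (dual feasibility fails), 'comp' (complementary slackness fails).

Gradient of f: grad f(x) = Q x + c = (0, 6)
Constraint values g_i(x) = a_i^T x - b_i:
  g_1((-1, -2)) = 0
Stationarity residual: grad f(x) + sum_i lambda_i a_i = (0, 0)
  -> stationarity OK
Primal feasibility (all g_i <= 0): OK
Dual feasibility (all lambda_i >= 0): FAILS
Complementary slackness (lambda_i * g_i(x) = 0 for all i): OK

Verdict: the first failing condition is dual_feasibility -> dual.

dual


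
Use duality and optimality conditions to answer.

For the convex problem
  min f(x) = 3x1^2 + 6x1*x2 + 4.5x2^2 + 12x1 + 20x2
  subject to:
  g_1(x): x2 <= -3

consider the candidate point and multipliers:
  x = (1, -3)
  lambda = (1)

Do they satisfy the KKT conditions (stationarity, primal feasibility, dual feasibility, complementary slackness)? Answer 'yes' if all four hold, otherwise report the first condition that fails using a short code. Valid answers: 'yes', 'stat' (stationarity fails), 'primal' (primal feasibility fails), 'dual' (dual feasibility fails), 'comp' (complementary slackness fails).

Gradient of f: grad f(x) = Q x + c = (0, -1)
Constraint values g_i(x) = a_i^T x - b_i:
  g_1((1, -3)) = 0
Stationarity residual: grad f(x) + sum_i lambda_i a_i = (0, 0)
  -> stationarity OK
Primal feasibility (all g_i <= 0): OK
Dual feasibility (all lambda_i >= 0): OK
Complementary slackness (lambda_i * g_i(x) = 0 for all i): OK

Verdict: yes, KKT holds.

yes


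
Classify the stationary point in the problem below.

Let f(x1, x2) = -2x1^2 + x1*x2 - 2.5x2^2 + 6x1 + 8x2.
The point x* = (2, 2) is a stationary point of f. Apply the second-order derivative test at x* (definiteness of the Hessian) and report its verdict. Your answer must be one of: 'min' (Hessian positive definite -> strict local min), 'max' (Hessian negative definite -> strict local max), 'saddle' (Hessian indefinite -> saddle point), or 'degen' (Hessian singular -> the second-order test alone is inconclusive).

Compute the Hessian H = grad^2 f:
  H = [[-4, 1], [1, -5]]
Verify stationarity: grad f(x*) = H x* + g = (0, 0).
Eigenvalues of H: -5.618, -3.382.
Both eigenvalues < 0, so H is negative definite -> x* is a strict local max.

max


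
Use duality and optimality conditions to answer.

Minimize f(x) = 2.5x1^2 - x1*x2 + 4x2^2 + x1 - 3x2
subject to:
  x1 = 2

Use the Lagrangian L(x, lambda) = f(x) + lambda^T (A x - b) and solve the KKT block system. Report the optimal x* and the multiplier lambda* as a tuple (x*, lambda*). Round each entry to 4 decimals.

Form the Lagrangian:
  L(x, lambda) = (1/2) x^T Q x + c^T x + lambda^T (A x - b)
Stationarity (grad_x L = 0): Q x + c + A^T lambda = 0.
Primal feasibility: A x = b.

This gives the KKT block system:
  [ Q   A^T ] [ x     ]   [-c ]
  [ A    0  ] [ lambda ] = [ b ]

Solving the linear system:
  x*      = (2, 0.625)
  lambda* = (-10.375)
  f(x*)   = 10.4375

x* = (2, 0.625), lambda* = (-10.375)


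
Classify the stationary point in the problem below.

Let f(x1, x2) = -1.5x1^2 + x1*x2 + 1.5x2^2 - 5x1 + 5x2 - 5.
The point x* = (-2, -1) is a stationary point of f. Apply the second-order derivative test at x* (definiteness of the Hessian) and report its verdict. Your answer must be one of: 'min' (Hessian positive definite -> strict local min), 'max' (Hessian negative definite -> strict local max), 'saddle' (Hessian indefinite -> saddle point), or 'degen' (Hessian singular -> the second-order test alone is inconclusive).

Compute the Hessian H = grad^2 f:
  H = [[-3, 1], [1, 3]]
Verify stationarity: grad f(x*) = H x* + g = (0, 0).
Eigenvalues of H: -3.1623, 3.1623.
Eigenvalues have mixed signs, so H is indefinite -> x* is a saddle point.

saddle


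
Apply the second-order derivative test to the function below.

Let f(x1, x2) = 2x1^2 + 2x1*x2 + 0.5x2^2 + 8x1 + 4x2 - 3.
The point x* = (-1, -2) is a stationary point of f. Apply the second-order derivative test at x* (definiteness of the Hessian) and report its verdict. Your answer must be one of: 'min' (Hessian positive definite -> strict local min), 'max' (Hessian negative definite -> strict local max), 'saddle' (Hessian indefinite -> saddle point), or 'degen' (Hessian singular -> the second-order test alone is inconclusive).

Compute the Hessian H = grad^2 f:
  H = [[4, 2], [2, 1]]
Verify stationarity: grad f(x*) = H x* + g = (0, 0).
Eigenvalues of H: 0, 5.
H has a zero eigenvalue (singular; positive semidefinite but not definite), so H is neither positive definite, negative definite, nor indefinite. The second-order test alone is inconclusive -> degen.
(Indeed, f is constant along the null direction of H through x*, so x* is not a strict local extremum.)

degen


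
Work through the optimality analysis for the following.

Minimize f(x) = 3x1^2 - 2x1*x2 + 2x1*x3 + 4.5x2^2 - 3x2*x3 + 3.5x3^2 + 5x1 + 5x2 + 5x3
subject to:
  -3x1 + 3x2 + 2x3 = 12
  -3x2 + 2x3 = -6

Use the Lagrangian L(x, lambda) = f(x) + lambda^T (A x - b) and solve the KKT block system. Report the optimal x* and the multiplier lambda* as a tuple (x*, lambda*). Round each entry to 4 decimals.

Form the Lagrangian:
  L(x, lambda) = (1/2) x^T Q x + c^T x + lambda^T (A x - b)
Stationarity (grad_x L = 0): Q x + c + A^T lambda = 0.
Primal feasibility: A x = b.

This gives the KKT block system:
  [ Q   A^T ] [ x     ]   [-c ]
  [ A    0  ] [ lambda ] = [ b ]

Solving the linear system:
  x*      = (-1.8857, 2.0571, 0.0857)
  lambda* = (-3.419, 5.5905)
  f(x*)   = 37.9286

x* = (-1.8857, 2.0571, 0.0857), lambda* = (-3.419, 5.5905)


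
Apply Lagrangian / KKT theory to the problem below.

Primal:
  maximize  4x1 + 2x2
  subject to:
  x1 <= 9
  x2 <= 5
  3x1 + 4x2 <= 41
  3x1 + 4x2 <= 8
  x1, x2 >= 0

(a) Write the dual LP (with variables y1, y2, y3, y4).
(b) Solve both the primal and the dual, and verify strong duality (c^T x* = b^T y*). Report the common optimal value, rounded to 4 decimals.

The standard primal-dual pair for 'max c^T x s.t. A x <= b, x >= 0' is:
  Dual:  min b^T y  s.t.  A^T y >= c,  y >= 0.

So the dual LP is:
  minimize  9y1 + 5y2 + 41y3 + 8y4
  subject to:
    y1 + 3y3 + 3y4 >= 4
    y2 + 4y3 + 4y4 >= 2
    y1, y2, y3, y4 >= 0

Solving the primal: x* = (2.6667, 0).
  primal value c^T x* = 10.6667.
Solving the dual: y* = (0, 0, 0, 1.3333).
  dual value b^T y* = 10.6667.
Strong duality: c^T x* = b^T y*. Confirmed.

10.6667


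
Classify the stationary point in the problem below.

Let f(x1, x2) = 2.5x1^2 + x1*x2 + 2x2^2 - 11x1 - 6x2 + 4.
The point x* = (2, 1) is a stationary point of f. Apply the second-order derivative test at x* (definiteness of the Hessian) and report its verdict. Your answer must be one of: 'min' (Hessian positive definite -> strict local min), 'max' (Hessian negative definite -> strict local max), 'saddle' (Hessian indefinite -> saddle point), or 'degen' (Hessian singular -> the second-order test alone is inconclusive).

Compute the Hessian H = grad^2 f:
  H = [[5, 1], [1, 4]]
Verify stationarity: grad f(x*) = H x* + g = (0, 0).
Eigenvalues of H: 3.382, 5.618.
Both eigenvalues > 0, so H is positive definite -> x* is a strict local min.

min


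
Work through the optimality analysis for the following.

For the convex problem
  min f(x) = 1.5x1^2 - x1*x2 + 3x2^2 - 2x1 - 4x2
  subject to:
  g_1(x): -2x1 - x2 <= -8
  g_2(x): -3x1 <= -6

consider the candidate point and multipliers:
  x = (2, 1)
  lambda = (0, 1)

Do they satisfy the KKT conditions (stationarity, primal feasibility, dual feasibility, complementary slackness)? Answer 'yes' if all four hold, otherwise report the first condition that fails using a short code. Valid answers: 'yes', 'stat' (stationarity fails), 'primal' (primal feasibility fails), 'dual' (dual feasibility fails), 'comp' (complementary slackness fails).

Gradient of f: grad f(x) = Q x + c = (3, 0)
Constraint values g_i(x) = a_i^T x - b_i:
  g_1((2, 1)) = 3
  g_2((2, 1)) = 0
Stationarity residual: grad f(x) + sum_i lambda_i a_i = (0, 0)
  -> stationarity OK
Primal feasibility (all g_i <= 0): FAILS
Dual feasibility (all lambda_i >= 0): OK
Complementary slackness (lambda_i * g_i(x) = 0 for all i): OK

Verdict: the first failing condition is primal_feasibility -> primal.

primal


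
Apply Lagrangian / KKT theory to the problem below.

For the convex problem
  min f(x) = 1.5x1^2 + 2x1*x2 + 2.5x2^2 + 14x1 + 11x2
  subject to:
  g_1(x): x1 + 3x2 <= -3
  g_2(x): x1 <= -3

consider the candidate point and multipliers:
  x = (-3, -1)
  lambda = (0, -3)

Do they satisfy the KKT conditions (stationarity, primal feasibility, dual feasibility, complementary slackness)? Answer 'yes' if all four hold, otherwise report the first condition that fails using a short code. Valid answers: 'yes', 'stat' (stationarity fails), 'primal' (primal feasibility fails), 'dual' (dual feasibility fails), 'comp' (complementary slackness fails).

Gradient of f: grad f(x) = Q x + c = (3, 0)
Constraint values g_i(x) = a_i^T x - b_i:
  g_1((-3, -1)) = -3
  g_2((-3, -1)) = 0
Stationarity residual: grad f(x) + sum_i lambda_i a_i = (0, 0)
  -> stationarity OK
Primal feasibility (all g_i <= 0): OK
Dual feasibility (all lambda_i >= 0): FAILS
Complementary slackness (lambda_i * g_i(x) = 0 for all i): OK

Verdict: the first failing condition is dual_feasibility -> dual.

dual


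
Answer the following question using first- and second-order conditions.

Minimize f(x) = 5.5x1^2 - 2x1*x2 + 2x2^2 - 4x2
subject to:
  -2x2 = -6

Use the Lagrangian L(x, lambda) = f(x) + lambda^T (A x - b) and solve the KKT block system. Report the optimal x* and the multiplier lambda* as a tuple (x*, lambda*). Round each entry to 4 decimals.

Form the Lagrangian:
  L(x, lambda) = (1/2) x^T Q x + c^T x + lambda^T (A x - b)
Stationarity (grad_x L = 0): Q x + c + A^T lambda = 0.
Primal feasibility: A x = b.

This gives the KKT block system:
  [ Q   A^T ] [ x     ]   [-c ]
  [ A    0  ] [ lambda ] = [ b ]

Solving the linear system:
  x*      = (0.5455, 3)
  lambda* = (3.4545)
  f(x*)   = 4.3636

x* = (0.5455, 3), lambda* = (3.4545)
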